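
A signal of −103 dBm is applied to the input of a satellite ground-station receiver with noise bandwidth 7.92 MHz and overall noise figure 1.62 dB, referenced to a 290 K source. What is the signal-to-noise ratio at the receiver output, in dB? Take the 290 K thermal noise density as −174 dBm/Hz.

Noise floor: N = −174 + 10 log₁₀(B) + NF
10 log₁₀(7.92×10⁶) = 68.99 dB
N = −174 + 68.99 + 1.62 = −103.39 dBm
SNR = P_sig − N = −103 − (−103.39) = 0.39 dB → 0.4 dB

0.4 dB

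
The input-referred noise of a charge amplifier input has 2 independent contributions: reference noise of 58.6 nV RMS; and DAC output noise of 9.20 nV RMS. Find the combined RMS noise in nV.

Uncorrelated sources add in power (mean-square): V_tot = √(ΣV_i²)
V_tot = √[(5.86×10⁻⁸)² + (9.20×10⁻⁹)²] = 5.93×10⁻⁸ V = 59.3 nV

59.3 nV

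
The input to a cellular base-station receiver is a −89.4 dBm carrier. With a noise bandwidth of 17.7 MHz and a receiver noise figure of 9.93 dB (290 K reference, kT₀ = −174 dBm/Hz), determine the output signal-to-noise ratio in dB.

Noise floor: N = −174 + 10 log₁₀(B) + NF
10 log₁₀(1.77×10⁷) = 72.48 dB
N = −174 + 72.48 + 9.93 = −91.59 dBm
SNR = P_sig − N = −89.4 − (−91.59) = 2.19 dB → 2.2 dB

2.2 dB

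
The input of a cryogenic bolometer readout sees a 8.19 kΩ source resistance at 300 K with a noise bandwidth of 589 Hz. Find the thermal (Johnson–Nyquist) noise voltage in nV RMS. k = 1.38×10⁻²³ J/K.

V_n = √(4kTRB)
4kTRB = 4 × 1.38×10⁻²³ × 300 × 8.19×10³ × 5.89×10² = 7.99×10⁻¹⁴ V²
V_n = √(7.99×10⁻¹⁴) = 2.83×10⁻⁷ V = 283 nV

283 nV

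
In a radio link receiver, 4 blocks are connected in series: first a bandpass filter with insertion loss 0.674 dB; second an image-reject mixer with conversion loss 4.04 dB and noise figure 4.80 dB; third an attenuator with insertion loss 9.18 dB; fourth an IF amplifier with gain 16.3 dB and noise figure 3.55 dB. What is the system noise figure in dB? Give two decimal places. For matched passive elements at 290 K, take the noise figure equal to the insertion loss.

Convert to linear (a loss of L dB is a gain of −L dB): F_i = 10^(NF_i/10), G_i = 10^(G_i,dB/10)
  Stage 1: F_1 = 10^(0.674/10) = 1.168, G_1 = 10^(−0.674/10) = 0.8562
  Stage 2: F_2 = 10^(4.80/10) = 3.020, G_2 = 10^(−4.04/10) = 0.3945
  Stage 3: F_3 = 10^(9.18/10) = 8.279, G_3 = 10^(−9.18/10) = 0.1208
  Stage 4: F_4 = 10^(3.55/10) = 2.265, G_4 = 10^(16.3/10) = 42.66
Friis cascade:
  F = 1.168 + (3.020 − 1)/0.8562 + (8.279 − 1)/0.3378 + (2.265 − 1)/0.04079 = 56.08
NF = 10 log₁₀(56.08) = 17.49 dB

17.49 dB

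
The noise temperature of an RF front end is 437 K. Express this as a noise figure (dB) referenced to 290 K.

F = 1 + T_e/T₀ = 1 + 437/290 = 2.5069
NF = 10 log₁₀(2.5069) = 3.99 dB

3.99 dB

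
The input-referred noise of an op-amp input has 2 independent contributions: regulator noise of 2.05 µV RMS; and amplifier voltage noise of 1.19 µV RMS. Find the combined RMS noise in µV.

Uncorrelated sources add in power (mean-square): V_tot = √(ΣV_i²)
V_tot = √[(2.05×10⁻⁶)² + (1.19×10⁻⁶)²] = 2.37×10⁻⁶ V = 2.37 µV

2.37 µV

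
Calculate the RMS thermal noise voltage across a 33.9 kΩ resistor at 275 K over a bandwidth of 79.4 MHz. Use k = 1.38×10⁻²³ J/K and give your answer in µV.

V_n = √(4kTRB)
4kTRB = 4 × 1.38×10⁻²³ × 275 × 3.39×10⁴ × 7.94×10⁷ = 4.09×10⁻⁸ V²
V_n = √(4.09×10⁻⁸) = 2.02×10⁻⁴ V = 202 µV

202 µV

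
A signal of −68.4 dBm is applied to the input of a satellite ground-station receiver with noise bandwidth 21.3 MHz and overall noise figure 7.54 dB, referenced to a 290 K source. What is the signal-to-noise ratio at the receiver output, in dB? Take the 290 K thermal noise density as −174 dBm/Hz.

Noise floor: N = −174 + 10 log₁₀(B) + NF
10 log₁₀(2.13×10⁷) = 73.28 dB
N = −174 + 73.28 + 7.54 = −93.18 dBm
SNR = P_sig − N = −68.4 − (−93.18) = 24.78 dB → 24.8 dB

24.8 dB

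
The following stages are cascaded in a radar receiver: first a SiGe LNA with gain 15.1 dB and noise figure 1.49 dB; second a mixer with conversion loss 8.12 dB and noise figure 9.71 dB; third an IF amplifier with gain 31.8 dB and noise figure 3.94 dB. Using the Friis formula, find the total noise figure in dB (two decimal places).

Convert to linear (a loss of L dB is a gain of −L dB): F_i = 10^(NF_i/10), G_i = 10^(G_i,dB/10)
  Stage 1: F_1 = 10^(1.49/10) = 1.409, G_1 = 10^(15.1/10) = 32.36
  Stage 2: F_2 = 10^(9.71/10) = 9.354, G_2 = 10^(−8.12/10) = 0.1542
  Stage 3: F_3 = 10^(3.94/10) = 2.477, G_3 = 10^(31.8/10) = 1514
Friis cascade:
  F = 1.409 + (9.354 − 1)/32.36 + (2.477 − 1)/4.989 = 1.964
NF = 10 log₁₀(1.964) = 2.93 dB

2.93 dB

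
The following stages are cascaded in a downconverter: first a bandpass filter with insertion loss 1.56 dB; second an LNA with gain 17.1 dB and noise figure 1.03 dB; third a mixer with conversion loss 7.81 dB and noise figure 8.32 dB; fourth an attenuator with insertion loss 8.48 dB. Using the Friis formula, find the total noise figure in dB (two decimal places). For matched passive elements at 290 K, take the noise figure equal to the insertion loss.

Convert to linear (a loss of L dB is a gain of −L dB): F_i = 10^(NF_i/10), G_i = 10^(G_i,dB/10)
  Stage 1: F_1 = 10^(1.56/10) = 1.432, G_1 = 10^(−1.56/10) = 0.6982
  Stage 2: F_2 = 10^(1.03/10) = 1.268, G_2 = 10^(17.1/10) = 51.29
  Stage 3: F_3 = 10^(8.32/10) = 6.792, G_3 = 10^(−7.81/10) = 0.1656
  Stage 4: F_4 = 10^(8.48/10) = 7.047, G_4 = 10^(−8.48/10) = 0.1419
Friis cascade:
  F = 1.432 + (1.268 − 1)/0.6982 + (6.792 − 1)/35.81 + (7.047 − 1)/5.929 = 2.997
NF = 10 log₁₀(2.997) = 4.77 dB

4.77 dB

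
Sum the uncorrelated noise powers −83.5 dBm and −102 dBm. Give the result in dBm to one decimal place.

−83.4 dBm

Convert to linear, add, convert back:
P₁ = 4.47×10⁻¹² W, P₂ = 6.31×10⁻¹⁴ W
P_tot = 4.53×10⁻¹² W → 10 log₁₀(P_tot / 10⁻³) = −83.4 dBm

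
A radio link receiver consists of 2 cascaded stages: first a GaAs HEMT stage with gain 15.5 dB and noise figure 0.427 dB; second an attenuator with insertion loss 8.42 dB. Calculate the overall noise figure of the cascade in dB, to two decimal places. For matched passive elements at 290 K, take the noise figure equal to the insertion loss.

1.04 dB

Convert to linear (a loss of L dB is a gain of −L dB): F_i = 10^(NF_i/10), G_i = 10^(G_i,dB/10)
  Stage 1: F_1 = 10^(0.427/10) = 1.103, G_1 = 10^(15.5/10) = 35.48
  Stage 2: F_2 = 10^(8.42/10) = 6.950, G_2 = 10^(−8.42/10) = 0.1439
Friis cascade:
  F = 1.103 + (6.950 − 1)/35.48 = 1.271
NF = 10 log₁₀(1.271) = 1.04 dB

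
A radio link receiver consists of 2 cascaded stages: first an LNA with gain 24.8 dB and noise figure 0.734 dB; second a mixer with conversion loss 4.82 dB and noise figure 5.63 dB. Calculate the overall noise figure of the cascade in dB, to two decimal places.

Convert to linear (a loss of L dB is a gain of −L dB): F_i = 10^(NF_i/10), G_i = 10^(G_i,dB/10)
  Stage 1: F_1 = 10^(0.734/10) = 1.184, G_1 = 10^(24.8/10) = 302.0
  Stage 2: F_2 = 10^(5.63/10) = 3.656, G_2 = 10^(−4.82/10) = 0.3296
Friis cascade:
  F = 1.184 + (3.656 − 1)/302.0 = 1.193
NF = 10 log₁₀(1.193) = 0.77 dB

0.77 dB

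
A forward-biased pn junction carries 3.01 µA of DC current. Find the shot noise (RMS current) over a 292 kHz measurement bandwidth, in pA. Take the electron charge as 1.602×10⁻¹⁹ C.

531 pA

I_n = √(2qI·B)
2qI·B = 2 × 1.602×10⁻¹⁹ × 3.01×10⁻⁶ × 2.92×10⁵ = 2.82×10⁻¹⁹ A²
I_n = √(2.82×10⁻¹⁹) = 5.31×10⁻¹⁰ A = 531 pA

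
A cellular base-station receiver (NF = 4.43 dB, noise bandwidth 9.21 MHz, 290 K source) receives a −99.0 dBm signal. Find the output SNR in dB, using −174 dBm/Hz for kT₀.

Noise floor: N = −174 + 10 log₁₀(B) + NF
10 log₁₀(9.21×10⁶) = 69.64 dB
N = −174 + 69.64 + 4.43 = −99.93 dBm
SNR = P_sig − N = −99.0 − (−99.93) = 0.93 dB → 0.9 dB

0.9 dB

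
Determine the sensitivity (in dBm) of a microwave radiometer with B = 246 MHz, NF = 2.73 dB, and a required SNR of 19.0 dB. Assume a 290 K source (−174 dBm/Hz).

−68.4 dBm

Sensitivity = −174 + 10 log₁₀(B) + NF + SNR_min
= −174 + 83.91 + 2.73 + 19.0
= −68.36 dBm → −68.4 dBm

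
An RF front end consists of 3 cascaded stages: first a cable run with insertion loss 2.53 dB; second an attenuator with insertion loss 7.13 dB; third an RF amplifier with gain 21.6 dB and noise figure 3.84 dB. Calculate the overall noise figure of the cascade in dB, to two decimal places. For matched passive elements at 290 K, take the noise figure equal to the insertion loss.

Convert to linear (a loss of L dB is a gain of −L dB): F_i = 10^(NF_i/10), G_i = 10^(G_i,dB/10)
  Stage 1: F_1 = 10^(2.53/10) = 1.791, G_1 = 10^(−2.53/10) = 0.5585
  Stage 2: F_2 = 10^(7.13/10) = 5.164, G_2 = 10^(−7.13/10) = 0.1936
  Stage 3: F_3 = 10^(3.84/10) = 2.421, G_3 = 10^(21.6/10) = 144.5
Friis cascade:
  F = 1.791 + (5.164 − 1)/0.5585 + (2.421 − 1)/0.1081 = 22.39
NF = 10 log₁₀(22.39) = 13.50 dB

13.50 dB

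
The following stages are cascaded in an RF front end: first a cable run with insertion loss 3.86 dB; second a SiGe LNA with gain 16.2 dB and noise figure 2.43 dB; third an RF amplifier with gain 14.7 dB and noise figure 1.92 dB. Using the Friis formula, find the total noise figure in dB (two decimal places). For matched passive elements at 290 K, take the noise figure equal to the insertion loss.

Convert to linear (a loss of L dB is a gain of −L dB): F_i = 10^(NF_i/10), G_i = 10^(G_i,dB/10)
  Stage 1: F_1 = 10^(3.86/10) = 2.432, G_1 = 10^(−3.86/10) = 0.4111
  Stage 2: F_2 = 10^(2.43/10) = 1.750, G_2 = 10^(16.2/10) = 41.69
  Stage 3: F_3 = 10^(1.92/10) = 1.556, G_3 = 10^(14.7/10) = 29.51
Friis cascade:
  F = 2.432 + (1.750 − 1)/0.4111 + (1.556 − 1)/17.14 = 4.288
NF = 10 log₁₀(4.288) = 6.32 dB

6.32 dB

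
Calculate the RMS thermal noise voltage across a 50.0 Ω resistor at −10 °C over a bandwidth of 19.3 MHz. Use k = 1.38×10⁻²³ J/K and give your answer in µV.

T = −10 °C + 273.15 = 263.15 K
V_n = √(4kTRB)
4kTRB = 4 × 1.38×10⁻²³ × 263.15 × 5.00×10¹ × 1.93×10⁷ = 1.40×10⁻¹¹ V²
V_n = √(1.40×10⁻¹¹) = 3.74×10⁻⁶ V = 3.74 µV

3.74 µV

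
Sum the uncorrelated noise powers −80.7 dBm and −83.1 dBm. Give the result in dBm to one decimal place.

Convert to linear, add, convert back:
P₁ = 8.51×10⁻¹² W, P₂ = 4.90×10⁻¹² W
P_tot = 1.34×10⁻¹¹ W → 10 log₁₀(P_tot / 10⁻³) = −78.7 dBm

−78.7 dBm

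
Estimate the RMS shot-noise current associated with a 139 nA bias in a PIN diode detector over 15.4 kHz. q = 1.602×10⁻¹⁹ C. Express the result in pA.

26.2 pA

I_n = √(2qI·B)
2qI·B = 2 × 1.602×10⁻¹⁹ × 1.39×10⁻⁷ × 1.54×10⁴ = 6.86×10⁻²² A²
I_n = √(6.86×10⁻²²) = 2.62×10⁻¹¹ A = 26.2 pA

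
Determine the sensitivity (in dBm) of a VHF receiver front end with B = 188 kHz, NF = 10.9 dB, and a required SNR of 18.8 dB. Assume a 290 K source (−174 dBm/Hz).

Sensitivity = −174 + 10 log₁₀(B) + NF + SNR_min
= −174 + 52.74 + 10.9 + 18.8
= −91.56 dBm → −91.6 dBm

−91.6 dBm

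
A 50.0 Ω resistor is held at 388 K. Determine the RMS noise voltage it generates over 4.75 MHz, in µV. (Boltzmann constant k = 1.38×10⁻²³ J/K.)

V_n = √(4kTRB)
4kTRB = 4 × 1.38×10⁻²³ × 388 × 5.00×10¹ × 4.75×10⁶ = 5.09×10⁻¹² V²
V_n = √(5.09×10⁻¹²) = 2.26×10⁻⁶ V = 2.26 µV

2.26 µV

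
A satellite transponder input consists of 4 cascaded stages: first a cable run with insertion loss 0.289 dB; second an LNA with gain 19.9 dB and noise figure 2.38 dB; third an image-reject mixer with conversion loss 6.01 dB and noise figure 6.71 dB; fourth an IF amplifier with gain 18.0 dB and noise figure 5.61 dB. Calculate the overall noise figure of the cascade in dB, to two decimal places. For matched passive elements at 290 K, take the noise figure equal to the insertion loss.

Convert to linear (a loss of L dB is a gain of −L dB): F_i = 10^(NF_i/10), G_i = 10^(G_i,dB/10)
  Stage 1: F_1 = 10^(0.289/10) = 1.069, G_1 = 10^(−0.289/10) = 0.9356
  Stage 2: F_2 = 10^(2.38/10) = 1.730, G_2 = 10^(19.9/10) = 97.72
  Stage 3: F_3 = 10^(6.71/10) = 4.688, G_3 = 10^(−6.01/10) = 0.2506
  Stage 4: F_4 = 10^(5.61/10) = 3.639, G_4 = 10^(18.0/10) = 63.10
Friis cascade:
  F = 1.069 + (1.730 − 1)/0.9356 + (4.688 − 1)/91.43 + (3.639 − 1)/22.91 = 2.004
NF = 10 log₁₀(2.004) = 3.02 dB

3.02 dB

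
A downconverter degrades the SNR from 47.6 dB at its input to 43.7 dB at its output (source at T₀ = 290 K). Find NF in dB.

NF (dB) = SNR_in(dB) − SNR_out(dB) when the source is at T₀
NF = 47.6 − 43.7 = 3.9 dB

3.9 dB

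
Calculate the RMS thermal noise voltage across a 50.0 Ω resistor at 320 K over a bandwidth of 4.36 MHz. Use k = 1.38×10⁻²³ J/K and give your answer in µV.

1.96 µV

V_n = √(4kTRB)
4kTRB = 4 × 1.38×10⁻²³ × 320 × 5.00×10¹ × 4.36×10⁶ = 3.85×10⁻¹² V²
V_n = √(3.85×10⁻¹²) = 1.96×10⁻⁶ V = 1.96 µV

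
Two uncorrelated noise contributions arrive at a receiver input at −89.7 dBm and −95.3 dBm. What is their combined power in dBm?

Convert to linear, add, convert back:
P₁ = 1.07×10⁻¹² W, P₂ = 2.95×10⁻¹³ W
P_tot = 1.37×10⁻¹² W → 10 log₁₀(P_tot / 10⁻³) = −88.6 dBm

−88.6 dBm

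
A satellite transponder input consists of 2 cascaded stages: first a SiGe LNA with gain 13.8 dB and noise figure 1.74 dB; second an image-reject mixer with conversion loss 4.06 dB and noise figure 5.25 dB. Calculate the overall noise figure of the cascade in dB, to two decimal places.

Convert to linear (a loss of L dB is a gain of −L dB): F_i = 10^(NF_i/10), G_i = 10^(G_i,dB/10)
  Stage 1: F_1 = 10^(1.74/10) = 1.493, G_1 = 10^(13.8/10) = 23.99
  Stage 2: F_2 = 10^(5.25/10) = 3.350, G_2 = 10^(−4.06/10) = 0.3926
Friis cascade:
  F = 1.493 + (3.350 − 1)/23.99 = 1.591
NF = 10 log₁₀(1.591) = 2.02 dB

2.02 dB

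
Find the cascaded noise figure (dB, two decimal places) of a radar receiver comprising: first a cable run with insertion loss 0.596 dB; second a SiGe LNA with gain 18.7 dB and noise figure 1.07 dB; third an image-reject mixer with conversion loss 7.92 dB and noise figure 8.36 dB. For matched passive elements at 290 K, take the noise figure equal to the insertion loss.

1.93 dB

Convert to linear (a loss of L dB is a gain of −L dB): F_i = 10^(NF_i/10), G_i = 10^(G_i,dB/10)
  Stage 1: F_1 = 10^(0.596/10) = 1.147, G_1 = 10^(−0.596/10) = 0.8718
  Stage 2: F_2 = 10^(1.07/10) = 1.279, G_2 = 10^(18.7/10) = 74.13
  Stage 3: F_3 = 10^(8.36/10) = 6.855, G_3 = 10^(−7.92/10) = 0.1614
Friis cascade:
  F = 1.147 + (1.279 − 1)/0.8718 + (6.855 − 1)/64.62 = 1.558
NF = 10 log₁₀(1.558) = 1.93 dB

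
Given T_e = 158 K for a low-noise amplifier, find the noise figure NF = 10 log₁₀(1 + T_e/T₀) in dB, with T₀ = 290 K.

1.89 dB

F = 1 + T_e/T₀ = 1 + 158/290 = 1.54483
NF = 10 log₁₀(1.54483) = 1.89 dB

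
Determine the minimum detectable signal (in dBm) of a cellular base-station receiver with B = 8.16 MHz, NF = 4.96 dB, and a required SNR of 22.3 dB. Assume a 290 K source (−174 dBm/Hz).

Sensitivity = −174 + 10 log₁₀(B) + NF + SNR_min
= −174 + 69.12 + 4.96 + 22.3
= −77.62 dBm → −77.6 dBm

−77.6 dBm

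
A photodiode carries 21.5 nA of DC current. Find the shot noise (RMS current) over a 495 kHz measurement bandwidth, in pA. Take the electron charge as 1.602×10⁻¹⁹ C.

I_n = √(2qI·B)
2qI·B = 2 × 1.602×10⁻¹⁹ × 2.15×10⁻⁸ × 4.95×10⁵ = 3.41×10⁻²¹ A²
I_n = √(3.41×10⁻²¹) = 5.84×10⁻¹¹ A = 58.4 pA

58.4 pA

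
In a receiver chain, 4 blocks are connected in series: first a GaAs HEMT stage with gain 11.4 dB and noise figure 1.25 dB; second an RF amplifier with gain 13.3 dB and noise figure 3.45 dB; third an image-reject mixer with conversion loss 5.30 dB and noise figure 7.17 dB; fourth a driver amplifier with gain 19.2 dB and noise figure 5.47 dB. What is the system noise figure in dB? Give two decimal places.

Convert to linear (a loss of L dB is a gain of −L dB): F_i = 10^(NF_i/10), G_i = 10^(G_i,dB/10)
  Stage 1: F_1 = 10^(1.25/10) = 1.334, G_1 = 10^(11.4/10) = 13.80
  Stage 2: F_2 = 10^(3.45/10) = 2.213, G_2 = 10^(13.3/10) = 21.38
  Stage 3: F_3 = 10^(7.17/10) = 5.212, G_3 = 10^(−5.30/10) = 0.2951
  Stage 4: F_4 = 10^(5.47/10) = 3.524, G_4 = 10^(19.2/10) = 83.18
Friis cascade:
  F = 1.334 + (2.213 − 1)/13.80 + (5.212 − 1)/295.1 + (3.524 − 1)/87.10 = 1.465
NF = 10 log₁₀(1.465) = 1.66 dB

1.66 dB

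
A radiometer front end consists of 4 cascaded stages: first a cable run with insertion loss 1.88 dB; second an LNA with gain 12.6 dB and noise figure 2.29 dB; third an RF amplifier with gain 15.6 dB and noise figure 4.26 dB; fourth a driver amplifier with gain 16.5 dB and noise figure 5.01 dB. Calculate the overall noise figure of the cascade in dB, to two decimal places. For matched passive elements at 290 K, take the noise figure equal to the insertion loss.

4.41 dB

Convert to linear (a loss of L dB is a gain of −L dB): F_i = 10^(NF_i/10), G_i = 10^(G_i,dB/10)
  Stage 1: F_1 = 10^(1.88/10) = 1.542, G_1 = 10^(−1.88/10) = 0.6486
  Stage 2: F_2 = 10^(2.29/10) = 1.694, G_2 = 10^(12.6/10) = 18.20
  Stage 3: F_3 = 10^(4.26/10) = 2.667, G_3 = 10^(15.6/10) = 36.31
  Stage 4: F_4 = 10^(5.01/10) = 3.170, G_4 = 10^(16.5/10) = 44.67
Friis cascade:
  F = 1.542 + (1.694 − 1)/0.6486 + (2.667 − 1)/11.80 + (3.170 − 1)/428.5 = 2.758
NF = 10 log₁₀(2.758) = 4.41 dB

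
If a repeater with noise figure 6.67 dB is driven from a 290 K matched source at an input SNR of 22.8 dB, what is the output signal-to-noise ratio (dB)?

By definition F = SNR_in/SNR_out, so in dB: SNR_out = SNR_in − NF
SNR_out = 22.8 − 6.67 = 16.13 dB

16.13 dB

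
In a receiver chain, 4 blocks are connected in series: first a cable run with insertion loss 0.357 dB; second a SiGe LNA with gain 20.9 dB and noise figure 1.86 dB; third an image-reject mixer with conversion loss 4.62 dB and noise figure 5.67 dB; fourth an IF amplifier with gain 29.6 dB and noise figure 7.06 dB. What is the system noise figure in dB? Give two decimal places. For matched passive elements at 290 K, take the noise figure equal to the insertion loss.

2.54 dB

Convert to linear (a loss of L dB is a gain of −L dB): F_i = 10^(NF_i/10), G_i = 10^(G_i,dB/10)
  Stage 1: F_1 = 10^(0.357/10) = 1.086, G_1 = 10^(−0.357/10) = 0.9211
  Stage 2: F_2 = 10^(1.86/10) = 1.535, G_2 = 10^(20.9/10) = 123.0
  Stage 3: F_3 = 10^(5.67/10) = 3.690, G_3 = 10^(−4.62/10) = 0.3451
  Stage 4: F_4 = 10^(7.06/10) = 5.082, G_4 = 10^(29.6/10) = 912.0
Friis cascade:
  F = 1.086 + (1.535 − 1)/0.9211 + (3.690 − 1)/113.3 + (5.082 − 1)/39.11 = 1.794
NF = 10 log₁₀(1.794) = 2.54 dB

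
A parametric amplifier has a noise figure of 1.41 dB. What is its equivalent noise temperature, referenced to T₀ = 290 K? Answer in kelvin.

F = 10^(1.41/10) = 1.38357
T_e = (F − 1)·T₀ = (1.38357 − 1) × 290 = 111 K

111 K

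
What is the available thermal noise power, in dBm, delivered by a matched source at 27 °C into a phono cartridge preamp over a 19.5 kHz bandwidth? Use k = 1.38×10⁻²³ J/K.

T = 27 °C + 273.15 = 300.15 K
P_n = kTB = 1.38×10⁻²³ × 300.15 × 1.95×10⁴ = 8.08×10⁻¹⁷ W
In dBm: 10 log₁₀(8.08×10⁻¹⁷ / 10⁻³) = −130.9 dBm

−130.9 dBm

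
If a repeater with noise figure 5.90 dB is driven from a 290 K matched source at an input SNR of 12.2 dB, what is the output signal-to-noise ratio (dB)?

By definition F = SNR_in/SNR_out, so in dB: SNR_out = SNR_in − NF
SNR_out = 12.2 − 5.90 = 6.30 dB

6.30 dB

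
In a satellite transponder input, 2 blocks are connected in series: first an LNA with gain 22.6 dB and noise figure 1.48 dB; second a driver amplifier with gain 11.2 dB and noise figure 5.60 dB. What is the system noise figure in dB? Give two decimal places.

Convert to linear (a loss of L dB is a gain of −L dB): F_i = 10^(NF_i/10), G_i = 10^(G_i,dB/10)
  Stage 1: F_1 = 10^(1.48/10) = 1.406, G_1 = 10^(22.6/10) = 182.0
  Stage 2: F_2 = 10^(5.60/10) = 3.631, G_2 = 10^(11.2/10) = 13.18
Friis cascade:
  F = 1.406 + (3.631 − 1)/182.0 = 1.421
NF = 10 log₁₀(1.421) = 1.52 dB

1.52 dB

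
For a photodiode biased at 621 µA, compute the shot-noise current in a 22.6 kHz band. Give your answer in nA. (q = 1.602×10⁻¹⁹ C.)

I_n = √(2qI·B)
2qI·B = 2 × 1.602×10⁻¹⁹ × 6.21×10⁻⁴ × 2.26×10⁴ = 4.50×10⁻¹⁸ A²
I_n = √(4.50×10⁻¹⁸) = 2.12×10⁻⁹ A = 2.12 nA

2.12 nA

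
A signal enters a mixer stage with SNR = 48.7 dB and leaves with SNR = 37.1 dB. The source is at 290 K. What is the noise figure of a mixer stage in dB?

NF (dB) = SNR_in(dB) − SNR_out(dB) when the source is at T₀
NF = 48.7 − 37.1 = 11.6 dB

11.6 dB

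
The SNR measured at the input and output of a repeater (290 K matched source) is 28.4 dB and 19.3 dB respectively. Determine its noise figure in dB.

9.1 dB

NF (dB) = SNR_in(dB) − SNR_out(dB) when the source is at T₀
NF = 28.4 − 19.3 = 9.1 dB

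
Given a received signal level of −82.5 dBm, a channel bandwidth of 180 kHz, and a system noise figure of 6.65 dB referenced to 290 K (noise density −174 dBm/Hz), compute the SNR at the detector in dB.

32.3 dB

Noise floor: N = −174 + 10 log₁₀(B) + NF
10 log₁₀(1.80×10⁵) = 52.55 dB
N = −174 + 52.55 + 6.65 = −114.80 dBm
SNR = P_sig − N = −82.5 − (−114.80) = 32.30 dB → 32.3 dB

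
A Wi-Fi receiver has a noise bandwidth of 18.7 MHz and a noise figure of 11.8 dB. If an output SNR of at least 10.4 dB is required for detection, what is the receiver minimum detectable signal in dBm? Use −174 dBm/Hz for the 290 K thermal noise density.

−79.1 dBm

Sensitivity = −174 + 10 log₁₀(B) + NF + SNR_min
= −174 + 72.72 + 11.8 + 10.4
= −79.08 dBm → −79.1 dBm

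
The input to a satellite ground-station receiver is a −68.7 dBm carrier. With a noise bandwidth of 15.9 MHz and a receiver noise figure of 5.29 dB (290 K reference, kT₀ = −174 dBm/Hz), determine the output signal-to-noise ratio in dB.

Noise floor: N = −174 + 10 log₁₀(B) + NF
10 log₁₀(1.59×10⁷) = 72.01 dB
N = −174 + 72.01 + 5.29 = −96.70 dBm
SNR = P_sig − N = −68.7 − (−96.70) = 28.00 dB → 28.0 dB

28.0 dB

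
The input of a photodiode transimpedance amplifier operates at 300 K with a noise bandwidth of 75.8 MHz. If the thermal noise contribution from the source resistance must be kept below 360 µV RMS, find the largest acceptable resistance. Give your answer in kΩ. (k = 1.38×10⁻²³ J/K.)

Johnson–Nyquist: V_n = √(4kTRB) ⇒ R = V_n² / (4kTB)
4kTB = 4 × 1.38×10⁻²³ × 300 × 7.58×10⁷ = 1.26×10⁻¹²
R = (3.60×10⁻⁴)² / 1.26×10⁻¹² = 1.03×10⁵ Ω = 103 kΩ

103 kΩ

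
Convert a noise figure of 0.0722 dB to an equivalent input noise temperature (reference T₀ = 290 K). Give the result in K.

4.86 K

F = 10^(0.0722/10) = 1.01676
T_e = (F − 1)·T₀ = (1.01676 − 1) × 290 = 4.86 K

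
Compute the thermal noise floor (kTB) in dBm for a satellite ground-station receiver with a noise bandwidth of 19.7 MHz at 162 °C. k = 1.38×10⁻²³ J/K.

T = 162 °C + 273.15 = 435.15 K
P_n = kTB = 1.38×10⁻²³ × 435.15 × 1.97×10⁷ = 1.18×10⁻¹³ W
In dBm: 10 log₁₀(1.18×10⁻¹³ / 10⁻³) = −99.3 dBm

−99.3 dBm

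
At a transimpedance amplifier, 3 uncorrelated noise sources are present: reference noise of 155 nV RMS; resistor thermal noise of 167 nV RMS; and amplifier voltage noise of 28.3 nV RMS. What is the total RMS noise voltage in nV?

230 nV

Uncorrelated sources add in power (mean-square): V_tot = √(ΣV_i²)
V_tot = √[(1.55×10⁻⁷)² + (1.67×10⁻⁷)² + (2.83×10⁻⁸)²] = 2.30×10⁻⁷ V = 230 nV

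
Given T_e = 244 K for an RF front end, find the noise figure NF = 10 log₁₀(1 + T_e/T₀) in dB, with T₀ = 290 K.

F = 1 + T_e/T₀ = 1 + 244/290 = 1.84138
NF = 10 log₁₀(1.84138) = 2.65 dB

2.65 dB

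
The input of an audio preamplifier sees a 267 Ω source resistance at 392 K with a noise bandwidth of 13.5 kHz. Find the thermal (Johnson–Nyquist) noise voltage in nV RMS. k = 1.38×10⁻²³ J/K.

279 nV

V_n = √(4kTRB)
4kTRB = 4 × 1.38×10⁻²³ × 392 × 2.67×10² × 1.35×10⁴ = 7.80×10⁻¹⁴ V²
V_n = √(7.80×10⁻¹⁴) = 2.79×10⁻⁷ V = 279 nV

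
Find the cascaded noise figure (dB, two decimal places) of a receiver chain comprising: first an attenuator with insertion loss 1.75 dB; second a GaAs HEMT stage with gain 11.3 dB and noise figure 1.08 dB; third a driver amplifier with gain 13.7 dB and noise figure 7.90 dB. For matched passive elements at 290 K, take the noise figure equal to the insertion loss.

Convert to linear (a loss of L dB is a gain of −L dB): F_i = 10^(NF_i/10), G_i = 10^(G_i,dB/10)
  Stage 1: F_1 = 10^(1.75/10) = 1.496, G_1 = 10^(−1.75/10) = 0.6683
  Stage 2: F_2 = 10^(1.08/10) = 1.282, G_2 = 10^(11.3/10) = 13.49
  Stage 3: F_3 = 10^(7.90/10) = 6.166, G_3 = 10^(13.7/10) = 23.44
Friis cascade:
  F = 1.496 + (1.282 − 1)/0.6683 + (6.166 − 1)/9.016 = 2.492
NF = 10 log₁₀(2.492) = 3.96 dB

3.96 dB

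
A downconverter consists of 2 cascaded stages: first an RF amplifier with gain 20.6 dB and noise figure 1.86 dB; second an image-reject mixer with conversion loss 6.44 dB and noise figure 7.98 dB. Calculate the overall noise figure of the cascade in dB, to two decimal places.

1.99 dB

Convert to linear (a loss of L dB is a gain of −L dB): F_i = 10^(NF_i/10), G_i = 10^(G_i,dB/10)
  Stage 1: F_1 = 10^(1.86/10) = 1.535, G_1 = 10^(20.6/10) = 114.8
  Stage 2: F_2 = 10^(7.98/10) = 6.281, G_2 = 10^(−6.44/10) = 0.2270
Friis cascade:
  F = 1.535 + (6.281 − 1)/114.8 = 1.581
NF = 10 log₁₀(1.581) = 1.99 dB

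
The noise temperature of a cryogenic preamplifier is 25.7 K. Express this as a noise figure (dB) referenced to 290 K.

F = 1 + T_e/T₀ = 1 + 25.7/290 = 1.08862
NF = 10 log₁₀(1.08862) = 0.369 dB

0.369 dB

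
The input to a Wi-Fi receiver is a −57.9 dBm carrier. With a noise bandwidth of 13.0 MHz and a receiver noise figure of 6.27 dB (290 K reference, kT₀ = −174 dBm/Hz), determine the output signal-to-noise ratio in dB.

Noise floor: N = −174 + 10 log₁₀(B) + NF
10 log₁₀(1.30×10⁷) = 71.14 dB
N = −174 + 71.14 + 6.27 = −96.59 dBm
SNR = P_sig − N = −57.9 − (−96.59) = 38.69 dB → 38.7 dB

38.7 dB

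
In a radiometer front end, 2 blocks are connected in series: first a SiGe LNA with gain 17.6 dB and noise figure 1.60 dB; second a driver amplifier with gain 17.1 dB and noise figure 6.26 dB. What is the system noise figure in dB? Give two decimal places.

1.77 dB

Convert to linear (a loss of L dB is a gain of −L dB): F_i = 10^(NF_i/10), G_i = 10^(G_i,dB/10)
  Stage 1: F_1 = 10^(1.60/10) = 1.445, G_1 = 10^(17.6/10) = 57.54
  Stage 2: F_2 = 10^(6.26/10) = 4.227, G_2 = 10^(17.1/10) = 51.29
Friis cascade:
  F = 1.445 + (4.227 − 1)/57.54 = 1.502
NF = 10 log₁₀(1.502) = 1.77 dB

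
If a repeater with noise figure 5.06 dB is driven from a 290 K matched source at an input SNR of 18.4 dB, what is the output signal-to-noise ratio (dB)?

13.34 dB

By definition F = SNR_in/SNR_out, so in dB: SNR_out = SNR_in − NF
SNR_out = 18.4 − 5.06 = 13.34 dB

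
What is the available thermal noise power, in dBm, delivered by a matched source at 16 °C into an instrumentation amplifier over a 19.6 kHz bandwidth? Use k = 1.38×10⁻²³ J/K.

T = 16 °C + 273.15 = 289.15 K
P_n = kTB = 1.38×10⁻²³ × 289.15 × 1.96×10⁴ = 7.82×10⁻¹⁷ W
In dBm: 10 log₁₀(7.82×10⁻¹⁷ / 10⁻³) = −131.1 dBm

−131.1 dBm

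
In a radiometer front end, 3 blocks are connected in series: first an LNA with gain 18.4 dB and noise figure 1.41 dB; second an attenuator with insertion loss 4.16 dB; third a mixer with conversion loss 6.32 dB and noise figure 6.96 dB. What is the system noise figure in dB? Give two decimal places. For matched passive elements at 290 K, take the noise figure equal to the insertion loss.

Convert to linear (a loss of L dB is a gain of −L dB): F_i = 10^(NF_i/10), G_i = 10^(G_i,dB/10)
  Stage 1: F_1 = 10^(1.41/10) = 1.384, G_1 = 10^(18.4/10) = 69.18
  Stage 2: F_2 = 10^(4.16/10) = 2.606, G_2 = 10^(−4.16/10) = 0.3837
  Stage 3: F_3 = 10^(6.96/10) = 4.966, G_3 = 10^(−6.32/10) = 0.2333
Friis cascade:
  F = 1.384 + (2.606 − 1)/69.18 + (4.966 − 1)/26.55 = 1.556
NF = 10 log₁₀(1.556) = 1.92 dB

1.92 dB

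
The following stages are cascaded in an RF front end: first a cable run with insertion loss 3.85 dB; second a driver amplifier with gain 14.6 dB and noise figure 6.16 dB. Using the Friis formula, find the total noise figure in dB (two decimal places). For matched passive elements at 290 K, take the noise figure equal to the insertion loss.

10.01 dB

Convert to linear (a loss of L dB is a gain of −L dB): F_i = 10^(NF_i/10), G_i = 10^(G_i,dB/10)
  Stage 1: F_1 = 10^(3.85/10) = 2.427, G_1 = 10^(−3.85/10) = 0.4121
  Stage 2: F_2 = 10^(6.16/10) = 4.130, G_2 = 10^(14.6/10) = 28.84
Friis cascade:
  F = 2.427 + (4.130 − 1)/0.4121 = 10.02
NF = 10 log₁₀(10.02) = 10.01 dB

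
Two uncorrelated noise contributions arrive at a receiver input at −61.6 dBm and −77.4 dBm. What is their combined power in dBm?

Convert to linear, add, convert back:
P₁ = 6.92×10⁻¹⁰ W, P₂ = 1.82×10⁻¹¹ W
P_tot = 7.10×10⁻¹⁰ W → 10 log₁₀(P_tot / 10⁻³) = −61.5 dBm

−61.5 dBm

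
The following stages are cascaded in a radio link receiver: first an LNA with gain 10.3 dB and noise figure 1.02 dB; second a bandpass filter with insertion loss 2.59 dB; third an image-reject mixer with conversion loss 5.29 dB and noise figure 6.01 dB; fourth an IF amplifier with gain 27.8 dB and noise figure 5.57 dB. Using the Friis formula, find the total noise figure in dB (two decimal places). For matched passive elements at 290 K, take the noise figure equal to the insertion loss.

Convert to linear (a loss of L dB is a gain of −L dB): F_i = 10^(NF_i/10), G_i = 10^(G_i,dB/10)
  Stage 1: F_1 = 10^(1.02/10) = 1.265, G_1 = 10^(10.3/10) = 10.72
  Stage 2: F_2 = 10^(2.59/10) = 1.816, G_2 = 10^(−2.59/10) = 0.5508
  Stage 3: F_3 = 10^(6.01/10) = 3.990, G_3 = 10^(−5.29/10) = 0.2958
  Stage 4: F_4 = 10^(5.57/10) = 3.606, G_4 = 10^(27.8/10) = 602.6
Friis cascade:
  F = 1.265 + (1.816 − 1)/10.72 + (3.990 − 1)/5.902 + (3.606 − 1)/1.746 = 3.340
NF = 10 log₁₀(3.340) = 5.24 dB

5.24 dB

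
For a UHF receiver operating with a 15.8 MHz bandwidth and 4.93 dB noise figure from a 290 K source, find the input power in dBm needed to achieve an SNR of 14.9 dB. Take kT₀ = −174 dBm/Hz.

Sensitivity = −174 + 10 log₁₀(B) + NF + SNR_min
= −174 + 71.99 + 4.93 + 14.9
= −82.18 dBm → −82.2 dBm

−82.2 dBm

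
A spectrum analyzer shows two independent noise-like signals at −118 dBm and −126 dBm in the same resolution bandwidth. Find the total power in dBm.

Convert to linear, add, convert back:
P₁ = 1.58×10⁻¹⁵ W, P₂ = 2.51×10⁻¹⁶ W
P_tot = 1.84×10⁻¹⁵ W → 10 log₁₀(P_tot / 10⁻³) = −117.4 dBm

−117.4 dBm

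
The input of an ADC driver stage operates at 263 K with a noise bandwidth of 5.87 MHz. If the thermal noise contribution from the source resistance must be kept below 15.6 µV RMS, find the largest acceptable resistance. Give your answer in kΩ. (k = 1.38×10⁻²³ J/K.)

2.86 kΩ

Johnson–Nyquist: V_n = √(4kTRB) ⇒ R = V_n² / (4kTB)
4kTB = 4 × 1.38×10⁻²³ × 263 × 5.87×10⁶ = 8.52×10⁻¹⁴
R = (1.56×10⁻⁵)² / 8.52×10⁻¹⁴ = 2.86×10³ Ω = 2.86 kΩ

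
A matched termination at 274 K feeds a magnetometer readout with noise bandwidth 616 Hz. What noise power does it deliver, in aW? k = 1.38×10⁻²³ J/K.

2.33 aW

P_n = kTB = 1.38×10⁻²³ × 274 × 6.16×10² = 2.33×10⁻¹⁸ W = 2.33 aW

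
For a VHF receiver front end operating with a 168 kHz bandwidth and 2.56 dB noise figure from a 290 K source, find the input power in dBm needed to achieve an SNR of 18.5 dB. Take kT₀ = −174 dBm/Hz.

Sensitivity = −174 + 10 log₁₀(B) + NF + SNR_min
= −174 + 52.25 + 2.56 + 18.5
= −100.69 dBm → −100.7 dBm

−100.7 dBm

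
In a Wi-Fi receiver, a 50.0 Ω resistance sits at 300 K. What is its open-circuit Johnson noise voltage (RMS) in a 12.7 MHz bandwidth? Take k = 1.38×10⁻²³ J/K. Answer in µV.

V_n = √(4kTRB)
4kTRB = 4 × 1.38×10⁻²³ × 300 × 5.00×10¹ × 1.27×10⁷ = 1.05×10⁻¹¹ V²
V_n = √(1.05×10⁻¹¹) = 3.24×10⁻⁶ V = 3.24 µV

3.24 µV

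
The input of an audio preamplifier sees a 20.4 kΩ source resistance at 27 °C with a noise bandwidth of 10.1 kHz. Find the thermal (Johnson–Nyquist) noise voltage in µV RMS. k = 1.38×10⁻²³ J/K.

T = 27 °C + 273.15 = 300.15 K
V_n = √(4kTRB)
4kTRB = 4 × 1.38×10⁻²³ × 300.15 × 2.04×10⁴ × 1.01×10⁴ = 3.41×10⁻¹² V²
V_n = √(3.41×10⁻¹²) = 1.85×10⁻⁶ V = 1.85 µV

1.85 µV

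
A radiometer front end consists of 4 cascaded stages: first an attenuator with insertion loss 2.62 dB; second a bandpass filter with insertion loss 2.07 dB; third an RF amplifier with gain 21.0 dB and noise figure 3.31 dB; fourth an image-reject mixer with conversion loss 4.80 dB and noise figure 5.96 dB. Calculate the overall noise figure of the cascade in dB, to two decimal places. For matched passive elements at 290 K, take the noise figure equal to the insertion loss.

Convert to linear (a loss of L dB is a gain of −L dB): F_i = 10^(NF_i/10), G_i = 10^(G_i,dB/10)
  Stage 1: F_1 = 10^(2.62/10) = 1.828, G_1 = 10^(−2.62/10) = 0.5470
  Stage 2: F_2 = 10^(2.07/10) = 1.611, G_2 = 10^(−2.07/10) = 0.6209
  Stage 3: F_3 = 10^(3.31/10) = 2.143, G_3 = 10^(21.0/10) = 125.9
  Stage 4: F_4 = 10^(5.96/10) = 3.945, G_4 = 10^(−4.80/10) = 0.3311
Friis cascade:
  F = 1.828 + (1.611 − 1)/0.5470 + (2.143 − 1)/0.3396 + (3.945 − 1)/42.76 = 6.378
NF = 10 log₁₀(6.378) = 8.05 dB

8.05 dB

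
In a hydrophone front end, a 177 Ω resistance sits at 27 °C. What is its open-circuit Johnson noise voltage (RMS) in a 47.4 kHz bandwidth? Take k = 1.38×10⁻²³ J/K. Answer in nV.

T = 27 °C + 273.15 = 300.15 K
V_n = √(4kTRB)
4kTRB = 4 × 1.38×10⁻²³ × 300.15 × 1.77×10² × 4.74×10⁴ = 1.39×10⁻¹³ V²
V_n = √(1.39×10⁻¹³) = 3.73×10⁻⁷ V = 373 nV

373 nV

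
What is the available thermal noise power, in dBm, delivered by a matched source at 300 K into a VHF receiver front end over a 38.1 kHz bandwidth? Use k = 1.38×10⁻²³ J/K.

P_n = kTB = 1.38×10⁻²³ × 300 × 3.81×10⁴ = 1.58×10⁻¹⁶ W
In dBm: 10 log₁₀(1.58×10⁻¹⁶ / 10⁻³) = −128.0 dBm

−128.0 dBm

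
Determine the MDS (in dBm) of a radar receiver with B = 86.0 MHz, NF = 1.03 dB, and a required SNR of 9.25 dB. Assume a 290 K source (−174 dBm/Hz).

−84.4 dBm

Sensitivity = −174 + 10 log₁₀(B) + NF + SNR_min
= −174 + 79.34 + 1.03 + 9.25
= −84.38 dBm → −84.4 dBm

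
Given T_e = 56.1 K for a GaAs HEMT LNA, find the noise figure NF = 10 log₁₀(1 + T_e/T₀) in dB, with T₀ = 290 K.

0.768 dB

F = 1 + T_e/T₀ = 1 + 56.1/290 = 1.19345
NF = 10 log₁₀(1.19345) = 0.768 dB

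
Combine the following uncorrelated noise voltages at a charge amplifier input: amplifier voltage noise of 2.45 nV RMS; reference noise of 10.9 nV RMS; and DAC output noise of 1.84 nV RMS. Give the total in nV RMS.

11.3 nV

Uncorrelated sources add in power (mean-square): V_tot = √(ΣV_i²)
V_tot = √[(2.45×10⁻⁹)² + (1.09×10⁻⁸)² + (1.84×10⁻⁹)²] = 1.13×10⁻⁸ V = 11.3 nV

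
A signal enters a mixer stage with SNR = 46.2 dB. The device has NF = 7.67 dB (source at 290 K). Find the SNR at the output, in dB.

By definition F = SNR_in/SNR_out, so in dB: SNR_out = SNR_in − NF
SNR_out = 46.2 − 7.67 = 38.53 dB

38.53 dB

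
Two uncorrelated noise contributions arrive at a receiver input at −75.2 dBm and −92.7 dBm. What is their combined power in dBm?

Convert to linear, add, convert back:
P₁ = 3.02×10⁻¹¹ W, P₂ = 5.37×10⁻¹³ W
P_tot = 3.07×10⁻¹¹ W → 10 log₁₀(P_tot / 10⁻³) = −75.1 dBm

−75.1 dBm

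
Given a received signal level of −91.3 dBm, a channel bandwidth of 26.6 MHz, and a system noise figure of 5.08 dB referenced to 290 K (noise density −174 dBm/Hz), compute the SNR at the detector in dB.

3.4 dB

Noise floor: N = −174 + 10 log₁₀(B) + NF
10 log₁₀(2.66×10⁷) = 74.25 dB
N = −174 + 74.25 + 5.08 = −94.67 dBm
SNR = P_sig − N = −91.3 − (−94.67) = 3.37 dB → 3.4 dB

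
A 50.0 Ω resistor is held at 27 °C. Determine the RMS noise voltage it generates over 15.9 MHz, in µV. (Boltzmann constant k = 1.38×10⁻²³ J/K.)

3.63 µV

T = 27 °C + 273.15 = 300.15 K
V_n = √(4kTRB)
4kTRB = 4 × 1.38×10⁻²³ × 300.15 × 5.00×10¹ × 1.59×10⁷ = 1.32×10⁻¹¹ V²
V_n = √(1.32×10⁻¹¹) = 3.63×10⁻⁶ V = 3.63 µV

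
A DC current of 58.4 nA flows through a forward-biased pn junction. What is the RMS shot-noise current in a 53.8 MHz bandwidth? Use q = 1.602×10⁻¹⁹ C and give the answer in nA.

1.00 nA

I_n = √(2qI·B)
2qI·B = 2 × 1.602×10⁻¹⁹ × 5.84×10⁻⁸ × 5.38×10⁷ = 1.01×10⁻¹⁸ A²
I_n = √(1.01×10⁻¹⁸) = 1.00×10⁻⁹ A = 1.00 nA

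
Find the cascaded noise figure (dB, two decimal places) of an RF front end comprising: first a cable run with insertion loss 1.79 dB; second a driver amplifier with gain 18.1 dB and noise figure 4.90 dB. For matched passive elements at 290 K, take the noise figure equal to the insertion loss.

6.69 dB

Convert to linear (a loss of L dB is a gain of −L dB): F_i = 10^(NF_i/10), G_i = 10^(G_i,dB/10)
  Stage 1: F_1 = 10^(1.79/10) = 1.510, G_1 = 10^(−1.79/10) = 0.6622
  Stage 2: F_2 = 10^(4.90/10) = 3.090, G_2 = 10^(18.1/10) = 64.57
Friis cascade:
  F = 1.510 + (3.090 − 1)/0.6622 = 4.667
NF = 10 log₁₀(4.667) = 6.69 dB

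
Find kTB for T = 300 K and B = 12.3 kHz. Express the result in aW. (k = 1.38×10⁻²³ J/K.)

P_n = kTB = 1.38×10⁻²³ × 300 × 1.23×10⁴ = 5.09×10⁻¹⁷ W = 50.9 aW

50.9 aW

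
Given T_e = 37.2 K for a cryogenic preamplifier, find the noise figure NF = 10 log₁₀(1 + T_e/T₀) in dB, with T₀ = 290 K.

F = 1 + T_e/T₀ = 1 + 37.2/290 = 1.12828
NF = 10 log₁₀(1.12828) = 0.524 dB

0.524 dB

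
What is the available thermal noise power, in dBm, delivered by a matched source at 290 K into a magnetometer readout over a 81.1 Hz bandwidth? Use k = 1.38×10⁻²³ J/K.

−154.9 dBm

P_n = kTB = 1.38×10⁻²³ × 290 × 8.11×10¹ = 3.25×10⁻¹⁹ W
In dBm: 10 log₁₀(3.25×10⁻¹⁹ / 10⁻³) = −154.9 dBm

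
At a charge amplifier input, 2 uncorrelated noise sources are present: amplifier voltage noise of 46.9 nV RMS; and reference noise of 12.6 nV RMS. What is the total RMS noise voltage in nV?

48.6 nV

Uncorrelated sources add in power (mean-square): V_tot = √(ΣV_i²)
V_tot = √[(4.69×10⁻⁸)² + (1.26×10⁻⁸)²] = 4.86×10⁻⁸ V = 48.6 nV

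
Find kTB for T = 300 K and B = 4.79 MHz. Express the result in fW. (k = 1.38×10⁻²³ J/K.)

19.8 fW

P_n = kTB = 1.38×10⁻²³ × 300 × 4.79×10⁶ = 1.98×10⁻¹⁴ W = 19.8 fW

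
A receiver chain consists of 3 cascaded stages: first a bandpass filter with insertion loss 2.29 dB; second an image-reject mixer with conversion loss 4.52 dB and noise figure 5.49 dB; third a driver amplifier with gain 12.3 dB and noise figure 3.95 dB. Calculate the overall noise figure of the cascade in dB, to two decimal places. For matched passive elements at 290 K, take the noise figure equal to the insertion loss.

11.18 dB

Convert to linear (a loss of L dB is a gain of −L dB): F_i = 10^(NF_i/10), G_i = 10^(G_i,dB/10)
  Stage 1: F_1 = 10^(2.29/10) = 1.694, G_1 = 10^(−2.29/10) = 0.5902
  Stage 2: F_2 = 10^(5.49/10) = 3.540, G_2 = 10^(−4.52/10) = 0.3532
  Stage 3: F_3 = 10^(3.95/10) = 2.483, G_3 = 10^(12.3/10) = 16.98
Friis cascade:
  F = 1.694 + (3.540 − 1)/0.5902 + (2.483 − 1)/0.2084 = 13.11
NF = 10 log₁₀(13.11) = 11.18 dB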